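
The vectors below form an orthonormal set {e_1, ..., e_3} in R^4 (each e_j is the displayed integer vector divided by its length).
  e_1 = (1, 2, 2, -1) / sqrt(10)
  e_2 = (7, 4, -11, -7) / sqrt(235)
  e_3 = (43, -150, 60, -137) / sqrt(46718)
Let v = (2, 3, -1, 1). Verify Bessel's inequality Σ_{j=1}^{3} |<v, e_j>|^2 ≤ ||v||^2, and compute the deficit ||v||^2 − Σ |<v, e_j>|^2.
Σ |<v, e_j>|^2 = 6494/497; ||v||^2 = 15; deficit = 961/497

Write each e_j = u_j / sqrt(<u_j, u_j>) where u_j is the displayed integer vector. Then <v, e_j> = <v, u_j> / sqrt(<u_j, u_j>), so |<v, e_j>|^2 = <v, u_j>^2 / <u_j, u_j>.
Coefficients: <v, e_1> = 5/sqrt(10), <v, e_2> = 30/sqrt(235), <v, e_3> = -561/sqrt(46718).
Square and sum: Σ |<v, e_j>|^2 = 6494/497.
Compute ||v||^2 = v·v = 15.
Deficit = 15 − 6494/497 = 961/497 ≥ 0, confirming Bessel's inequality. (The deficit equals ||v − Σ <v,e_j> e_j||^2, the squared distance from v to span{e_j}.)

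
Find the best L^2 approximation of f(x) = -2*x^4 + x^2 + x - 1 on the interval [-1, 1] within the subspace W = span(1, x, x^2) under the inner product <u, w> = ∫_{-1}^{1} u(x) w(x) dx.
g(x) = -5*x^2/7 + x - 29/35

The best approximation g ∈ W is the orthogonal projection of f onto W. Writing g = a_0 + a_1 x + a_2 x^2, the coefficients solve the normal equations G · a = b where
  G_{ij} = <φ_i, φ_j> and b_i = <f, φ_i>, with φ_0 = 1, φ_1 = x, φ_2 = x^2.
G =
  [2, 0, 2/3]
  [0, 2/3, 0]
  [2/3, 0, 2/5],
b = (-32/15, 2/3, -88/105).
Solving gives a_0 = -29/35, a_1 = 1, a_2 = -5/7, so
  g(x) = -5*x^2/7 + x - 29/35.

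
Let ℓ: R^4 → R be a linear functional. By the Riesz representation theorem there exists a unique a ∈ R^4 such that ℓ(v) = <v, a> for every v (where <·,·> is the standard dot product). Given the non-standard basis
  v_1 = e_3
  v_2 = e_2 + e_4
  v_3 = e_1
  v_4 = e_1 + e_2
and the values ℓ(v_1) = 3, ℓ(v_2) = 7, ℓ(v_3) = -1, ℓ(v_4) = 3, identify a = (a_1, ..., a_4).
a = (-1, 4, 3, 3)

Write a = (a_1, ..., a_4) in the standard basis. For each basis vector v_i, ℓ(v_i) = <v_i, a> is a linear equation in the a_j's. Collect the n equations into a matrix system V a = ℓ, where row i of V is v_i (expressed in the standard basis). Since V is invertible (lower-triangular with 1s on the diagonal, up to permutation), solve by back-substitution:
  V =
[[0, 0, 1, 0],
 [0, 1, 0, 1],
 [1, 0, 0, 0],
 [1, 1, 0, 0]]
  V a = (3, 7, -1, 3)
Solving gives a = (-1, 4, 3, 3).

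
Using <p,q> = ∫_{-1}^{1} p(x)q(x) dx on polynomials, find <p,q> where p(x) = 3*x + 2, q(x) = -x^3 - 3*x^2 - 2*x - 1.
<p,q> = -66/5

Expand the product: p(x)·q(x) = -3*x^4 - 11*x^3 - 12*x^2 - 7*x - 2.
∫_{-1}^{1} of each monomial x^k gives [2/(k+1) if k even, 0 if k odd]. Integrating term-by-term (or equivalently evaluating the antiderivative F(x) = -3*x^5/5 - 11*x^4/4 - 4*x^3 - 7*x^2/2 - 2*x at the endpoints):
  F(1) − F(−1) = -257/20 − (7/20) = -66/5.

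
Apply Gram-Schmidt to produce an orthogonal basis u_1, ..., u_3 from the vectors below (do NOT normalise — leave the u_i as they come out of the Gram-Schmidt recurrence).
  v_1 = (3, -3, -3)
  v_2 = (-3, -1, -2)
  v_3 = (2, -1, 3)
Orthogonal basis:
  u_1 = (3, -3, -3)
  u_2 = (-3, -1, -2)
  u_3 = (-5/14, -25/14, 10/7)

Apply the Gram-Schmidt recurrence
  u_1 = v_1
  u_i = v_i − Σ_{j<i} ((v_i · u_j) / (u_j · u_j)) · u_j.

Step by step this gives:
  u_1 = (3, -3, -3)
  u_2 = (-3, -1, -2)
  u_3 = (-5/14, -25/14, 10/7)

Orthogonality check:
  u_2 · u_1 = 0 (should be 0)
  u_3 · u_1 = 0 (should be 0)
  u_3 · u_2 = 0 (should be 0)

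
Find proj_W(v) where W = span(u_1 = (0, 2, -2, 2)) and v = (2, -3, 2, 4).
proj_W(v) = (0, -1/3, 1/3, -1/3)

Set up U = [u_1 | ... | u_1] ∈ R^(4×1). The projector onto W = col(U) is P = U (U^T U)^(-1) U^T.
Compute U^T U =
  [12],
and U^T v = (-2).
Solve U^T U · c = U^T v for the coefficients: c = (-1/6). The projection is proj_W(v) = U c.
Check: (v - proj_W(v)) · u_1 = 0  (should be 0).
Result: proj_W(v) = (0, -1/3, 1/3, -1/3).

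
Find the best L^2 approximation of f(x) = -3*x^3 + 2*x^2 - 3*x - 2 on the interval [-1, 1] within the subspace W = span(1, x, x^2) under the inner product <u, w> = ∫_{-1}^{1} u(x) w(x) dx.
g(x) = 2*x^2 - 24*x/5 - 2

The best approximation g ∈ W is the orthogonal projection of f onto W. Writing g = a_0 + a_1 x + a_2 x^2, the coefficients solve the normal equations G · a = b where
  G_{ij} = <φ_i, φ_j> and b_i = <f, φ_i>, with φ_0 = 1, φ_1 = x, φ_2 = x^2.
G =
  [2, 0, 2/3]
  [0, 2/3, 0]
  [2/3, 0, 2/5],
b = (-8/3, -16/5, -8/15).
Solving gives a_0 = -2, a_1 = -24/5, a_2 = 2, so
  g(x) = 2*x^2 - 24*x/5 - 2.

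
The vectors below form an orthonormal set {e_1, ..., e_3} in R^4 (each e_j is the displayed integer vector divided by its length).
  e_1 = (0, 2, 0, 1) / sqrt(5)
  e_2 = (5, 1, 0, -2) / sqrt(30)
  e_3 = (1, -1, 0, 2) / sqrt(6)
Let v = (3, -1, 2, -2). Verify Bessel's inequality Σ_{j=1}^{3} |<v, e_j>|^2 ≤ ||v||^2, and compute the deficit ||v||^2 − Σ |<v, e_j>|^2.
Σ |<v, e_j>|^2 = 14; ||v||^2 = 18; deficit = 4

Write each e_j = u_j / sqrt(<u_j, u_j>) where u_j is the displayed integer vector. Then <v, e_j> = <v, u_j> / sqrt(<u_j, u_j>), so |<v, e_j>|^2 = <v, u_j>^2 / <u_j, u_j>.
Coefficients: <v, e_1> = -4/sqrt(5), <v, e_2> = 18/sqrt(30), <v, e_3> = 0/sqrt(6).
Square and sum: Σ |<v, e_j>|^2 = 14.
Compute ||v||^2 = v·v = 18.
Deficit = 18 − 14 = 4 ≥ 0, confirming Bessel's inequality. (The deficit equals ||v − Σ <v,e_j> e_j||^2, the squared distance from v to span{e_j}.)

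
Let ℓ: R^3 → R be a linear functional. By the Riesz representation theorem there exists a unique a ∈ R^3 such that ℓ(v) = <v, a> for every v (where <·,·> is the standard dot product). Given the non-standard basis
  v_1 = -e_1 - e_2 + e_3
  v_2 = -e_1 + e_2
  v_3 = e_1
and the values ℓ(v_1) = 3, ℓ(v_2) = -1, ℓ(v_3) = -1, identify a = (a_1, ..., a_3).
a = (-1, -2, 0)

Write a = (a_1, ..., a_3) in the standard basis. For each basis vector v_i, ℓ(v_i) = <v_i, a> is a linear equation in the a_j's. Collect the n equations into a matrix system V a = ℓ, where row i of V is v_i (expressed in the standard basis). Since V is invertible (lower-triangular with 1s on the diagonal, up to permutation), solve by back-substitution:
  V =
[[-1, -1, 1],
 [-1, 1, 0],
 [1, 0, 0]]
  V a = (3, -1, -1)
Solving gives a = (-1, -2, 0).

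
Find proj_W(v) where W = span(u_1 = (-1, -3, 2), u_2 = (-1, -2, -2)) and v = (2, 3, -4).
proj_W(v) = (38/39, 133/39, -152/39)

Set up U = [u_1 | ... | u_2] ∈ R^(3×2). The projector onto W = col(U) is P = U (U^T U)^(-1) U^T.
Compute U^T U =
  [14, 3]
  [3, 9],
and U^T v = (-19, 0).
Solve U^T U · c = U^T v for the coefficients: c = (-19/13, 19/39). The projection is proj_W(v) = U c.
Check: (v - proj_W(v)) · u_1 = 0  (should be 0).
Check: (v - proj_W(v)) · u_2 = 0  (should be 0).
Result: proj_W(v) = (38/39, 133/39, -152/39).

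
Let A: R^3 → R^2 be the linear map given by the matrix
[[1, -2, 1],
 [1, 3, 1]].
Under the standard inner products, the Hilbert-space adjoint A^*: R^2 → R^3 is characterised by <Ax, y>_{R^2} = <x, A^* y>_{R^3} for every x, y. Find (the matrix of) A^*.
A^* = A^T =
[[1, 1],
 [-2, 3],
 [1, 1]]

For real matrices with standard dot products, the defining identity <Ax, y> = <x, A^* y> gives (Ax)^T y = x^T (A^*) y, i.e. x^T A^T y = x^T (A^*) y. Since this holds for all x, y, we must have A^* = A^T. Therefore
A^* =
[[1, 1],
 [-2, 3],
 [1, 1]].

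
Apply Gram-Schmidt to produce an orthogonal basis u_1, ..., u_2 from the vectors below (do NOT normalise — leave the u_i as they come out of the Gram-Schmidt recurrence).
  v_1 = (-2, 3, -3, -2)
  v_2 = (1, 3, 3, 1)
Orthogonal basis:
  u_1 = (-2, 3, -3, -2)
  u_2 = (9/13, 45/13, 33/13, 9/13)

Apply the Gram-Schmidt recurrence
  u_1 = v_1
  u_i = v_i − Σ_{j<i} ((v_i · u_j) / (u_j · u_j)) · u_j.

Step by step this gives:
  u_1 = (-2, 3, -3, -2)
  u_2 = (9/13, 45/13, 33/13, 9/13)

Orthogonality check:
  u_2 · u_1 = 0 (should be 0)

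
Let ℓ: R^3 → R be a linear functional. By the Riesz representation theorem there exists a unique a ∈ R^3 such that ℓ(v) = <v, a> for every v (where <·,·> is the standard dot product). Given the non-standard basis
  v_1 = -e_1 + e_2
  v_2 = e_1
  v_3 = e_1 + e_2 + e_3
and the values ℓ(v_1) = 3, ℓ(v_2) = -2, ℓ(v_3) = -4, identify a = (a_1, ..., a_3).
a = (-2, 1, -3)

Write a = (a_1, ..., a_3) in the standard basis. For each basis vector v_i, ℓ(v_i) = <v_i, a> is a linear equation in the a_j's. Collect the n equations into a matrix system V a = ℓ, where row i of V is v_i (expressed in the standard basis). Since V is invertible (lower-triangular with 1s on the diagonal, up to permutation), solve by back-substitution:
  V =
[[-1, 1, 0],
 [1, 0, 0],
 [1, 1, 1]]
  V a = (3, -2, -4)
Solving gives a = (-2, 1, -3).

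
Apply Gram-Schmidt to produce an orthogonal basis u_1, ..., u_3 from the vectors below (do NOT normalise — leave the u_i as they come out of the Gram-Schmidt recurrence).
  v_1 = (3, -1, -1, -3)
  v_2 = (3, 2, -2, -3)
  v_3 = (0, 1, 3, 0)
Orthogonal basis:
  u_1 = (3, -1, -1, -3)
  u_2 = (3/10, 29/10, -11/10, -3/10)
  u_3 = (30/49, 45/49, 135/49, -30/49)

Apply the Gram-Schmidt recurrence
  u_1 = v_1
  u_i = v_i − Σ_{j<i} ((v_i · u_j) / (u_j · u_j)) · u_j.

Step by step this gives:
  u_1 = (3, -1, -1, -3)
  u_2 = (3/10, 29/10, -11/10, -3/10)
  u_3 = (30/49, 45/49, 135/49, -30/49)

Orthogonality check:
  u_2 · u_1 = 0 (should be 0)
  u_3 · u_1 = 0 (should be 0)
  u_3 · u_2 = 0 (should be 0)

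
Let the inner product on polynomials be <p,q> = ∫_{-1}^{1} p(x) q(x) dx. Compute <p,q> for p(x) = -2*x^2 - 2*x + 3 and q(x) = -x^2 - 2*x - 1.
<p,q> = -16/5

Expand the product: p(x)·q(x) = 2*x^4 + 6*x^3 + 3*x^2 - 4*x - 3.
∫_{-1}^{1} of each monomial x^k gives [2/(k+1) if k even, 0 if k odd]. Integrating term-by-term (or equivalently evaluating the antiderivative F(x) = 2*x^5/5 + 3*x^4/2 + x^3 - 2*x^2 - 3*x at the endpoints):
  F(1) − F(−1) = -21/10 − (11/10) = -16/5.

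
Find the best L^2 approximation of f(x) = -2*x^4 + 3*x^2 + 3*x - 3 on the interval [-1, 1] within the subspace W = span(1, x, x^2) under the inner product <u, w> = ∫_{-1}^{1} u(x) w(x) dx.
g(x) = 9*x^2/7 + 3*x - 99/35

The best approximation g ∈ W is the orthogonal projection of f onto W. Writing g = a_0 + a_1 x + a_2 x^2, the coefficients solve the normal equations G · a = b where
  G_{ij} = <φ_i, φ_j> and b_i = <f, φ_i>, with φ_0 = 1, φ_1 = x, φ_2 = x^2.
G =
  [2, 0, 2/3]
  [0, 2/3, 0]
  [2/3, 0, 2/5],
b = (-24/5, 2, -48/35).
Solving gives a_0 = -99/35, a_1 = 3, a_2 = 9/7, so
  g(x) = 9*x^2/7 + 3*x - 99/35.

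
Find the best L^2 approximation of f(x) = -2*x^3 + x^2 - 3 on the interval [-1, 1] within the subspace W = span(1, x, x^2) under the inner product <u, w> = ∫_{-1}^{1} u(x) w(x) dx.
g(x) = x^2 - 6*x/5 - 3

The best approximation g ∈ W is the orthogonal projection of f onto W. Writing g = a_0 + a_1 x + a_2 x^2, the coefficients solve the normal equations G · a = b where
  G_{ij} = <φ_i, φ_j> and b_i = <f, φ_i>, with φ_0 = 1, φ_1 = x, φ_2 = x^2.
G =
  [2, 0, 2/3]
  [0, 2/3, 0]
  [2/3, 0, 2/5],
b = (-16/3, -4/5, -8/5).
Solving gives a_0 = -3, a_1 = -6/5, a_2 = 1, so
  g(x) = x^2 - 6*x/5 - 3.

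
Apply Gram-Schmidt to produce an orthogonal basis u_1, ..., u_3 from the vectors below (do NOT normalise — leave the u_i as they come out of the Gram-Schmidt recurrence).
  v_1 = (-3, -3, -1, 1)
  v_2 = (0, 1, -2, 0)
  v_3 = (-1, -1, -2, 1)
Orthogonal basis:
  u_1 = (-3, -3, -1, 1)
  u_2 = (-3/20, 17/20, -41/20, 1/20)
  u_3 = (5/11, -8/33, -4/33, 17/33)

Apply the Gram-Schmidt recurrence
  u_1 = v_1
  u_i = v_i − Σ_{j<i} ((v_i · u_j) / (u_j · u_j)) · u_j.

Step by step this gives:
  u_1 = (-3, -3, -1, 1)
  u_2 = (-3/20, 17/20, -41/20, 1/20)
  u_3 = (5/11, -8/33, -4/33, 17/33)

Orthogonality check:
  u_2 · u_1 = 0 (should be 0)
  u_3 · u_1 = 0 (should be 0)
  u_3 · u_2 = 0 (should be 0)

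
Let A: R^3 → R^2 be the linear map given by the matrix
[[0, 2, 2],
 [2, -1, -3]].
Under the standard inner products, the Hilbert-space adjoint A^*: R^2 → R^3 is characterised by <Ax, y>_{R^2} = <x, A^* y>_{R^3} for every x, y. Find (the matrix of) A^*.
A^* = A^T =
[[0, 2],
 [2, -1],
 [2, -3]]

For real matrices with standard dot products, the defining identity <Ax, y> = <x, A^* y> gives (Ax)^T y = x^T (A^*) y, i.e. x^T A^T y = x^T (A^*) y. Since this holds for all x, y, we must have A^* = A^T. Therefore
A^* =
[[0, 2],
 [2, -1],
 [2, -3]].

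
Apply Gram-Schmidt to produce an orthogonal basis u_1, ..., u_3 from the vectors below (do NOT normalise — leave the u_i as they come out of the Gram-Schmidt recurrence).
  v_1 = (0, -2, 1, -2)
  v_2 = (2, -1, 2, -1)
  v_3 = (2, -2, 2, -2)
Orthogonal basis:
  u_1 = (0, -2, 1, -2)
  u_2 = (2, 1/3, 4/3, 1/3)
  u_3 = (2/9, -2/27, -8/27, -2/27)

Apply the Gram-Schmidt recurrence
  u_1 = v_1
  u_i = v_i − Σ_{j<i} ((v_i · u_j) / (u_j · u_j)) · u_j.

Step by step this gives:
  u_1 = (0, -2, 1, -2)
  u_2 = (2, 1/3, 4/3, 1/3)
  u_3 = (2/9, -2/27, -8/27, -2/27)

Orthogonality check:
  u_2 · u_1 = 0 (should be 0)
  u_3 · u_1 = 0 (should be 0)
  u_3 · u_2 = 0 (should be 0)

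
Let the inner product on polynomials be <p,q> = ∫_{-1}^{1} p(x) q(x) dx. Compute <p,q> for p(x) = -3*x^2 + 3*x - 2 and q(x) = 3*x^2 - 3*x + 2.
<p,q> = -128/5

Expand the product: p(x)·q(x) = -9*x^4 + 18*x^3 - 21*x^2 + 12*x - 4.
∫_{-1}^{1} of each monomial x^k gives [2/(k+1) if k even, 0 if k odd]. Integrating term-by-term (or equivalently evaluating the antiderivative F(x) = -9*x^5/5 + 9*x^4/2 - 7*x^3 + 6*x^2 - 4*x at the endpoints):
  F(1) − F(−1) = -23/10 − (233/10) = -128/5.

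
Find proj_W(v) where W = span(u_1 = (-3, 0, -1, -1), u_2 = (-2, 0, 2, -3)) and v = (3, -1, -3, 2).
proj_W(v) = (157/69, 0, -137/69, 218/69)

Set up U = [u_1 | ... | u_2] ∈ R^(4×2). The projector onto W = col(U) is P = U (U^T U)^(-1) U^T.
Compute U^T U =
  [11, 7]
  [7, 17],
and U^T v = (-8, -18).
Solve U^T U · c = U^T v for the coefficients: c = (-5/69, -71/69). The projection is proj_W(v) = U c.
Check: (v - proj_W(v)) · u_1 = 0  (should be 0).
Check: (v - proj_W(v)) · u_2 = 0  (should be 0).
Result: proj_W(v) = (157/69, 0, -137/69, 218/69).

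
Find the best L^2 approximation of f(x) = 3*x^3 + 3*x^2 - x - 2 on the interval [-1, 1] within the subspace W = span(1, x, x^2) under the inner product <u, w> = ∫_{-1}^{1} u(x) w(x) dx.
g(x) = 3*x^2 + 4*x/5 - 2

The best approximation g ∈ W is the orthogonal projection of f onto W. Writing g = a_0 + a_1 x + a_2 x^2, the coefficients solve the normal equations G · a = b where
  G_{ij} = <φ_i, φ_j> and b_i = <f, φ_i>, with φ_0 = 1, φ_1 = x, φ_2 = x^2.
G =
  [2, 0, 2/3]
  [0, 2/3, 0]
  [2/3, 0, 2/5],
b = (-2, 8/15, -2/15).
Solving gives a_0 = -2, a_1 = 4/5, a_2 = 3, so
  g(x) = 3*x^2 + 4*x/5 - 2.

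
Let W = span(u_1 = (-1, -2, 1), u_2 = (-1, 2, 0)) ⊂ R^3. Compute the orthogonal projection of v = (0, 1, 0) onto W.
proj_W(v) = (-2/21, 20/21, -4/21)

Set up U = [u_1 | ... | u_2] ∈ R^(3×2). The projector onto W = col(U) is P = U (U^T U)^(-1) U^T.
Compute U^T U =
  [6, -3]
  [-3, 5],
and U^T v = (-2, 2).
Solve U^T U · c = U^T v for the coefficients: c = (-4/21, 2/7). The projection is proj_W(v) = U c.
Check: (v - proj_W(v)) · u_1 = 0  (should be 0).
Check: (v - proj_W(v)) · u_2 = 0  (should be 0).
Result: proj_W(v) = (-2/21, 20/21, -4/21).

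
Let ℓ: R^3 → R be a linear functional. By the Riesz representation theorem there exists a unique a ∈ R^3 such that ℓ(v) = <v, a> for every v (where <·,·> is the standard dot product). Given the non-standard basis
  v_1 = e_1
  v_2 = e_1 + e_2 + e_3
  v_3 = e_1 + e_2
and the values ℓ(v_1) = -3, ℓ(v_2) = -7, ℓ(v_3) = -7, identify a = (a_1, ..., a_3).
a = (-3, -4, 0)

Write a = (a_1, ..., a_3) in the standard basis. For each basis vector v_i, ℓ(v_i) = <v_i, a> is a linear equation in the a_j's. Collect the n equations into a matrix system V a = ℓ, where row i of V is v_i (expressed in the standard basis). Since V is invertible (lower-triangular with 1s on the diagonal, up to permutation), solve by back-substitution:
  V =
[[1, 0, 0],
 [1, 1, 1],
 [1, 1, 0]]
  V a = (-3, -7, -7)
Solving gives a = (-3, -4, 0).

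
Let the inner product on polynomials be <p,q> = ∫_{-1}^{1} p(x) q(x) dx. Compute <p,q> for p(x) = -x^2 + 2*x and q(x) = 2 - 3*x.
<p,q> = -16/3

Expand the product: p(x)·q(x) = 3*x^3 - 8*x^2 + 4*x.
∫_{-1}^{1} of each monomial x^k gives [2/(k+1) if k even, 0 if k odd]. Integrating term-by-term (or equivalently evaluating the antiderivative F(x) = 3*x^4/4 - 8*x^3/3 + 2*x^2 at the endpoints):
  F(1) − F(−1) = 1/12 − (65/12) = -16/3.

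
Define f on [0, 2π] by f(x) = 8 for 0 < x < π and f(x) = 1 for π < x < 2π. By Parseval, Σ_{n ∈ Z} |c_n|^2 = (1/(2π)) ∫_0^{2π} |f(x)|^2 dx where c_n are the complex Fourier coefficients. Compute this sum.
Σ |c_n|^2 = 65/2

Parseval equates the L^2 energy of f (normalised by 1/(2π)) with the ℓ^2 sum of its Fourier coefficients: (1/(2π)) ∫_0^{2π} |f|^2 = Σ |c_n|^2.
Compute the left side: (1/(2π)) [∫_0^π 8^2 dx + ∫_π^{2π} 1^2 dx] = (1/(2π)) · (64π + 1π) = (64 + 1)/2 = 65/2.
So Σ_{n ∈ Z} |c_n|^2 = 65/2.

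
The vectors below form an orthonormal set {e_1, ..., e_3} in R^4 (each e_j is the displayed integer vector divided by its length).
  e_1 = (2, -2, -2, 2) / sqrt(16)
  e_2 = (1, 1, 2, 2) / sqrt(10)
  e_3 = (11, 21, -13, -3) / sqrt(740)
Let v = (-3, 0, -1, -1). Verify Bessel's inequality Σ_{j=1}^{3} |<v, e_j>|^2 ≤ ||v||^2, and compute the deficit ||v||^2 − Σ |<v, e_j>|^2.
Σ |<v, e_j>|^2 = 279/37; ||v||^2 = 11; deficit = 128/37

Write each e_j = u_j / sqrt(<u_j, u_j>) where u_j is the displayed integer vector. Then <v, e_j> = <v, u_j> / sqrt(<u_j, u_j>), so |<v, e_j>|^2 = <v, u_j>^2 / <u_j, u_j>.
Coefficients: <v, e_1> = -6/sqrt(16), <v, e_2> = -7/sqrt(10), <v, e_3> = -17/sqrt(740).
Square and sum: Σ |<v, e_j>|^2 = 279/37.
Compute ||v||^2 = v·v = 11.
Deficit = 11 − 279/37 = 128/37 ≥ 0, confirming Bessel's inequality. (The deficit equals ||v − Σ <v,e_j> e_j||^2, the squared distance from v to span{e_j}.)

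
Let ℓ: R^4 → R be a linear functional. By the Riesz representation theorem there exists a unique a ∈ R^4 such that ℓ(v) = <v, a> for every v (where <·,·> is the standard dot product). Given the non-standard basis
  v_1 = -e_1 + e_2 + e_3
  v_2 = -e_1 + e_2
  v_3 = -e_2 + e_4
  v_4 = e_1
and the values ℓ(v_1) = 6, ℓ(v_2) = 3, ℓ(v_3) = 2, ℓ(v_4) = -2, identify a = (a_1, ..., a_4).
a = (-2, 1, 3, 3)

Write a = (a_1, ..., a_4) in the standard basis. For each basis vector v_i, ℓ(v_i) = <v_i, a> is a linear equation in the a_j's. Collect the n equations into a matrix system V a = ℓ, where row i of V is v_i (expressed in the standard basis). Since V is invertible (lower-triangular with 1s on the diagonal, up to permutation), solve by back-substitution:
  V =
[[-1, 1, 1, 0],
 [-1, 1, 0, 0],
 [0, -1, 0, 1],
 [1, 0, 0, 0]]
  V a = (6, 3, 2, -2)
Solving gives a = (-2, 1, 3, 3).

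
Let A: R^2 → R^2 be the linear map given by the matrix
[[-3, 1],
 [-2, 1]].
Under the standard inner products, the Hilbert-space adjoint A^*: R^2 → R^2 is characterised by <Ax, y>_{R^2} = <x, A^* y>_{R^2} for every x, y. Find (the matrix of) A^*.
A^* = A^T =
[[-3, -2],
 [1, 1]]

For real matrices with standard dot products, the defining identity <Ax, y> = <x, A^* y> gives (Ax)^T y = x^T (A^*) y, i.e. x^T A^T y = x^T (A^*) y. Since this holds for all x, y, we must have A^* = A^T. Therefore
A^* =
[[-3, -2],
 [1, 1]].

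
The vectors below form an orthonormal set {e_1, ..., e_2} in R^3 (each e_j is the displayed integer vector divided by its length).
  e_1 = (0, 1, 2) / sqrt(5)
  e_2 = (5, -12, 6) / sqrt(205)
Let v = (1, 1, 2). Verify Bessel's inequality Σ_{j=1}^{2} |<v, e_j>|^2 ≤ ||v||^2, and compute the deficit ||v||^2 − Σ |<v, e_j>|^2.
Σ |<v, e_j>|^2 = 210/41; ||v||^2 = 6; deficit = 36/41

Write each e_j = u_j / sqrt(<u_j, u_j>) where u_j is the displayed integer vector. Then <v, e_j> = <v, u_j> / sqrt(<u_j, u_j>), so |<v, e_j>|^2 = <v, u_j>^2 / <u_j, u_j>.
Coefficients: <v, e_1> = 5/sqrt(5), <v, e_2> = 5/sqrt(205).
Square and sum: Σ |<v, e_j>|^2 = 210/41.
Compute ||v||^2 = v·v = 6.
Deficit = 6 − 210/41 = 36/41 ≥ 0, confirming Bessel's inequality. (The deficit equals ||v − Σ <v,e_j> e_j||^2, the squared distance from v to span{e_j}.)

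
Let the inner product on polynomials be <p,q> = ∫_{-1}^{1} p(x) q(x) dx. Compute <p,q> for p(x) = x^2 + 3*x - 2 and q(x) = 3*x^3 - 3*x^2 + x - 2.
<p,q> = 226/15

Expand the product: p(x)·q(x) = 3*x^5 + 6*x^4 - 14*x^3 + 7*x^2 - 8*x + 4.
∫_{-1}^{1} of each monomial x^k gives [2/(k+1) if k even, 0 if k odd]. Integrating term-by-term (or equivalently evaluating the antiderivative F(x) = x^6/2 + 6*x^5/5 - 7*x^4/2 + 7*x^3/3 - 4*x^2 + 4*x at the endpoints):
  F(1) − F(−1) = 8/15 − (-218/15) = 226/15.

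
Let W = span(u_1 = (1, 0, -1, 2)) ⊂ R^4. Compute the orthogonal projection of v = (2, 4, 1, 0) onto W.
proj_W(v) = (1/6, 0, -1/6, 1/3)

Set up U = [u_1 | ... | u_1] ∈ R^(4×1). The projector onto W = col(U) is P = U (U^T U)^(-1) U^T.
Compute U^T U =
  [6],
and U^T v = (1).
Solve U^T U · c = U^T v for the coefficients: c = (1/6). The projection is proj_W(v) = U c.
Check: (v - proj_W(v)) · u_1 = 0  (should be 0).
Result: proj_W(v) = (1/6, 0, -1/6, 1/3).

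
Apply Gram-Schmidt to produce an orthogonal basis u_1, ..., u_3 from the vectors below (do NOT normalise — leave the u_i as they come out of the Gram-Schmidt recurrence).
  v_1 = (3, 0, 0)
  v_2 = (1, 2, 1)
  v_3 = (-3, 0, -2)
Orthogonal basis:
  u_1 = (3, 0, 0)
  u_2 = (0, 2, 1)
  u_3 = (0, 4/5, -8/5)

Apply the Gram-Schmidt recurrence
  u_1 = v_1
  u_i = v_i − Σ_{j<i} ((v_i · u_j) / (u_j · u_j)) · u_j.

Step by step this gives:
  u_1 = (3, 0, 0)
  u_2 = (0, 2, 1)
  u_3 = (0, 4/5, -8/5)

Orthogonality check:
  u_2 · u_1 = 0 (should be 0)
  u_3 · u_1 = 0 (should be 0)
  u_3 · u_2 = 0 (should be 0)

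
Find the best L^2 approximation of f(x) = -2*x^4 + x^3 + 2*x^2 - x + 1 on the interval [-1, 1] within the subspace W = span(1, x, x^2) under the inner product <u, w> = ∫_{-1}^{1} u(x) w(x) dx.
g(x) = 2*x^2/7 - 2*x/5 + 41/35

The best approximation g ∈ W is the orthogonal projection of f onto W. Writing g = a_0 + a_1 x + a_2 x^2, the coefficients solve the normal equations G · a = b where
  G_{ij} = <φ_i, φ_j> and b_i = <f, φ_i>, with φ_0 = 1, φ_1 = x, φ_2 = x^2.
G =
  [2, 0, 2/3]
  [0, 2/3, 0]
  [2/3, 0, 2/5],
b = (38/15, -4/15, 94/105).
Solving gives a_0 = 41/35, a_1 = -2/5, a_2 = 2/7, so
  g(x) = 2*x^2/7 - 2*x/5 + 41/35.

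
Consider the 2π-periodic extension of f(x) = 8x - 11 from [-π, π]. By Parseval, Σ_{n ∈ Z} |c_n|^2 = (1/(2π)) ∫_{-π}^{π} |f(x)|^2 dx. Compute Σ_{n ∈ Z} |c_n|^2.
Σ |c_n|^2 = 64π^2/3 + 121

Expand and integrate term by term over [-π, π]:
  ∫ (8x)^2 dx = 64·(2π^3/3); ∫ 2·8·(-11)·x dx = 0 (odd integrand); ∫ (-11)^2 dx = 121·2π.
So (1/(2π)) ∫_{-π}^{π} (8x - 11)^2 dx = 64π^2/3 + 121 = 64π^2/3 + 121.
Parseval ⇒ Σ |c_n|^2 = 64π^2/3 + 121.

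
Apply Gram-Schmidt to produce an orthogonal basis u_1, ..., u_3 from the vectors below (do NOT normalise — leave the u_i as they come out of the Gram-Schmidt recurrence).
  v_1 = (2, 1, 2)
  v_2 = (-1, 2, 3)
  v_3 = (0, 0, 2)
Orthogonal basis:
  u_1 = (2, 1, 2)
  u_2 = (-7/3, 4/3, 5/3)
  u_3 = (-1/9, -8/9, 5/9)

Apply the Gram-Schmidt recurrence
  u_1 = v_1
  u_i = v_i − Σ_{j<i} ((v_i · u_j) / (u_j · u_j)) · u_j.

Step by step this gives:
  u_1 = (2, 1, 2)
  u_2 = (-7/3, 4/3, 5/3)
  u_3 = (-1/9, -8/9, 5/9)

Orthogonality check:
  u_2 · u_1 = 0 (should be 0)
  u_3 · u_1 = 0 (should be 0)
  u_3 · u_2 = 0 (should be 0)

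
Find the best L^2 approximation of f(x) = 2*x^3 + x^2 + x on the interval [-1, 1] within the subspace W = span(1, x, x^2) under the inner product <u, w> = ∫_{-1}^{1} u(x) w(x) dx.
g(x) = x^2 + 11*x/5

The best approximation g ∈ W is the orthogonal projection of f onto W. Writing g = a_0 + a_1 x + a_2 x^2, the coefficients solve the normal equations G · a = b where
  G_{ij} = <φ_i, φ_j> and b_i = <f, φ_i>, with φ_0 = 1, φ_1 = x, φ_2 = x^2.
G =
  [2, 0, 2/3]
  [0, 2/3, 0]
  [2/3, 0, 2/5],
b = (2/3, 22/15, 2/5).
Solving gives a_0 = 0, a_1 = 11/5, a_2 = 1, so
  g(x) = x^2 + 11*x/5.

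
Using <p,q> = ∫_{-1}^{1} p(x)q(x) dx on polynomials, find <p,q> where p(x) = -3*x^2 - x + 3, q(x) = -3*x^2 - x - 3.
<p,q> = -206/15

Expand the product: p(x)·q(x) = 9*x^4 + 6*x^3 + x^2 - 9.
∫_{-1}^{1} of each monomial x^k gives [2/(k+1) if k even, 0 if k odd]. Integrating term-by-term (or equivalently evaluating the antiderivative F(x) = 9*x^5/5 + 3*x^4/2 + x^3/3 - 9*x at the endpoints):
  F(1) − F(−1) = -161/30 − (251/30) = -206/15.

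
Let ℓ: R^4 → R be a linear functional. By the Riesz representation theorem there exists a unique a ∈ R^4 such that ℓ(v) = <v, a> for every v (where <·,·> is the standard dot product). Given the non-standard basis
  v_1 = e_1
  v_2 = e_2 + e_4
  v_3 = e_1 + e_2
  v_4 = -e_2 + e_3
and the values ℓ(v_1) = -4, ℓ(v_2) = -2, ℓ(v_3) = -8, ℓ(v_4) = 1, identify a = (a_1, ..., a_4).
a = (-4, -4, -3, 2)

Write a = (a_1, ..., a_4) in the standard basis. For each basis vector v_i, ℓ(v_i) = <v_i, a> is a linear equation in the a_j's. Collect the n equations into a matrix system V a = ℓ, where row i of V is v_i (expressed in the standard basis). Since V is invertible (lower-triangular with 1s on the diagonal, up to permutation), solve by back-substitution:
  V =
[[1, 0, 0, 0],
 [0, 1, 0, 1],
 [1, 1, 0, 0],
 [0, -1, 1, 0]]
  V a = (-4, -2, -8, 1)
Solving gives a = (-4, -4, -3, 2).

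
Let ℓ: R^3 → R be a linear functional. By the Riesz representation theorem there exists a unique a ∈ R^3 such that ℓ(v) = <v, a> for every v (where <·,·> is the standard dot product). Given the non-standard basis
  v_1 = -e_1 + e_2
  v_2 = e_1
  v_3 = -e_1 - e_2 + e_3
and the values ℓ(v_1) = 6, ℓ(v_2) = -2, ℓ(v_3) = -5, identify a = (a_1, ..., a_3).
a = (-2, 4, -3)

Write a = (a_1, ..., a_3) in the standard basis. For each basis vector v_i, ℓ(v_i) = <v_i, a> is a linear equation in the a_j's. Collect the n equations into a matrix system V a = ℓ, where row i of V is v_i (expressed in the standard basis). Since V is invertible (lower-triangular with 1s on the diagonal, up to permutation), solve by back-substitution:
  V =
[[-1, 1, 0],
 [1, 0, 0],
 [-1, -1, 1]]
  V a = (6, -2, -5)
Solving gives a = (-2, 4, -3).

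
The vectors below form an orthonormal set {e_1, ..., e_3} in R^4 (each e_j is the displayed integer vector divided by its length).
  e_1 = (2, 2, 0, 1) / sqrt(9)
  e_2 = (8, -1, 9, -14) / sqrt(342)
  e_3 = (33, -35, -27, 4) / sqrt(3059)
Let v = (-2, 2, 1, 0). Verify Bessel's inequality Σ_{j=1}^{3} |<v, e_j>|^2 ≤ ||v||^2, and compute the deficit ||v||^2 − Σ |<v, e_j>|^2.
Σ |<v, e_j>|^2 = 2873/322; ||v||^2 = 9; deficit = 25/322

Write each e_j = u_j / sqrt(<u_j, u_j>) where u_j is the displayed integer vector. Then <v, e_j> = <v, u_j> / sqrt(<u_j, u_j>), so |<v, e_j>|^2 = <v, u_j>^2 / <u_j, u_j>.
Coefficients: <v, e_1> = 0/sqrt(9), <v, e_2> = -9/sqrt(342), <v, e_3> = -163/sqrt(3059).
Square and sum: Σ |<v, e_j>|^2 = 2873/322.
Compute ||v||^2 = v·v = 9.
Deficit = 9 − 2873/322 = 25/322 ≥ 0, confirming Bessel's inequality. (The deficit equals ||v − Σ <v,e_j> e_j||^2, the squared distance from v to span{e_j}.)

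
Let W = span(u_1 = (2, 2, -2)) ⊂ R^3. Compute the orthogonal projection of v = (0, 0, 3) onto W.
proj_W(v) = (-1, -1, 1)

Set up U = [u_1 | ... | u_1] ∈ R^(3×1). The projector onto W = col(U) is P = U (U^T U)^(-1) U^T.
Compute U^T U =
  [12],
and U^T v = (-6).
Solve U^T U · c = U^T v for the coefficients: c = (-1/2). The projection is proj_W(v) = U c.
Check: (v - proj_W(v)) · u_1 = 0  (should be 0).
Result: proj_W(v) = (-1, -1, 1).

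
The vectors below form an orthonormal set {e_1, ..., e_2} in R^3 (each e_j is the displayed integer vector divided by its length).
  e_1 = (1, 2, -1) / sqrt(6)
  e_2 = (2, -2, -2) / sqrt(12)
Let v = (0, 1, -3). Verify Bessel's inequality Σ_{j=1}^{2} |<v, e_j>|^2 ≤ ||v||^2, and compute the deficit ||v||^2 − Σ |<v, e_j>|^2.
Σ |<v, e_j>|^2 = 11/2; ||v||^2 = 10; deficit = 9/2

Write each e_j = u_j / sqrt(<u_j, u_j>) where u_j is the displayed integer vector. Then <v, e_j> = <v, u_j> / sqrt(<u_j, u_j>), so |<v, e_j>|^2 = <v, u_j>^2 / <u_j, u_j>.
Coefficients: <v, e_1> = 5/sqrt(6), <v, e_2> = 4/sqrt(12).
Square and sum: Σ |<v, e_j>|^2 = 11/2.
Compute ||v||^2 = v·v = 10.
Deficit = 10 − 11/2 = 9/2 ≥ 0, confirming Bessel's inequality. (The deficit equals ||v − Σ <v,e_j> e_j||^2, the squared distance from v to span{e_j}.)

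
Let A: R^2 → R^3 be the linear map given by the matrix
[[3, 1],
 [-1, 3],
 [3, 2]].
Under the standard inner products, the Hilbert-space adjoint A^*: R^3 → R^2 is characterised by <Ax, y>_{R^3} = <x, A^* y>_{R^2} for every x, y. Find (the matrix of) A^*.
A^* = A^T =
[[3, -1, 3],
 [1, 3, 2]]

For real matrices with standard dot products, the defining identity <Ax, y> = <x, A^* y> gives (Ax)^T y = x^T (A^*) y, i.e. x^T A^T y = x^T (A^*) y. Since this holds for all x, y, we must have A^* = A^T. Therefore
A^* =
[[3, -1, 3],
 [1, 3, 2]].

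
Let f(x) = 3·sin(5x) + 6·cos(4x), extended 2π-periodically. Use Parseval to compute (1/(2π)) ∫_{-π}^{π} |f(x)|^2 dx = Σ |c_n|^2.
Σ |c_n|^2 = 45/2

Expand |f|^2 and use orthogonality of {sin(nx), cos(mx)} on [-π, π]:
  ∫_{-π}^{π} sin(nx)^2 dx = π, ∫ cos(mx)^2 dx = π, and cross terms integrate to 0.
So ∫_{-π}^{π} f(x)^2 dx = 3^2 · π + 6^2 · π = (9 + 36)π.
Divide by 2π: (9 + 36)/2 = 45/2.
By Parseval, this equals Σ |c_n|^2.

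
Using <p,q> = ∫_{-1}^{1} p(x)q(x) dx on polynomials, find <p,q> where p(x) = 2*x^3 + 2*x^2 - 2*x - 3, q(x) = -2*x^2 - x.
<p,q> = 44/15

Expand the product: p(x)·q(x) = -4*x^5 - 6*x^4 + 2*x^3 + 8*x^2 + 3*x.
∫_{-1}^{1} of each monomial x^k gives [2/(k+1) if k even, 0 if k odd]. Integrating term-by-term (or equivalently evaluating the antiderivative F(x) = -2*x^6/3 - 6*x^5/5 + x^4/2 + 8*x^3/3 + 3*x^2/2 at the endpoints):
  F(1) − F(−1) = 14/5 − (-2/15) = 44/15.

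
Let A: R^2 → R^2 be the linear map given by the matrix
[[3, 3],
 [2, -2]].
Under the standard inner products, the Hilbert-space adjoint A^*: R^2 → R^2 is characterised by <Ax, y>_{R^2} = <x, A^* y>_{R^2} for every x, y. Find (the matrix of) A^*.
A^* = A^T =
[[3, 2],
 [3, -2]]

For real matrices with standard dot products, the defining identity <Ax, y> = <x, A^* y> gives (Ax)^T y = x^T (A^*) y, i.e. x^T A^T y = x^T (A^*) y. Since this holds for all x, y, we must have A^* = A^T. Therefore
A^* =
[[3, 2],
 [3, -2]].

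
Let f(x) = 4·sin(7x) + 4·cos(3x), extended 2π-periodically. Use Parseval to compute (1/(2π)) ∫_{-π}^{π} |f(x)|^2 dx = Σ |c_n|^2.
Σ |c_n|^2 = 16

Expand |f|^2 and use orthogonality of {sin(nx), cos(mx)} on [-π, π]:
  ∫_{-π}^{π} sin(nx)^2 dx = π, ∫ cos(mx)^2 dx = π, and cross terms integrate to 0.
So ∫_{-π}^{π} f(x)^2 dx = 4^2 · π + 4^2 · π = (16 + 16)π.
Divide by 2π: (16 + 16)/2 = 16.
By Parseval, this equals Σ |c_n|^2.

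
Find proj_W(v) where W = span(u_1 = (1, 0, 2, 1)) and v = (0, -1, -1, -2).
proj_W(v) = (-2/3, 0, -4/3, -2/3)

Set up U = [u_1 | ... | u_1] ∈ R^(4×1). The projector onto W = col(U) is P = U (U^T U)^(-1) U^T.
Compute U^T U =
  [6],
and U^T v = (-4).
Solve U^T U · c = U^T v for the coefficients: c = (-2/3). The projection is proj_W(v) = U c.
Check: (v - proj_W(v)) · u_1 = 0  (should be 0).
Result: proj_W(v) = (-2/3, 0, -4/3, -2/3).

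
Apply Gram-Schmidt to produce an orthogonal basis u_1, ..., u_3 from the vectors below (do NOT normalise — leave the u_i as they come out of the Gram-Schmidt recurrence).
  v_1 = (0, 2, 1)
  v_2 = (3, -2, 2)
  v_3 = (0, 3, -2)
Orthogonal basis:
  u_1 = (0, 2, 1)
  u_2 = (3, -6/5, 12/5)
  u_3 = (14/9, 7/9, -14/9)

Apply the Gram-Schmidt recurrence
  u_1 = v_1
  u_i = v_i − Σ_{j<i} ((v_i · u_j) / (u_j · u_j)) · u_j.

Step by step this gives:
  u_1 = (0, 2, 1)
  u_2 = (3, -6/5, 12/5)
  u_3 = (14/9, 7/9, -14/9)

Orthogonality check:
  u_2 · u_1 = 0 (should be 0)
  u_3 · u_1 = 0 (should be 0)
  u_3 · u_2 = 0 (should be 0)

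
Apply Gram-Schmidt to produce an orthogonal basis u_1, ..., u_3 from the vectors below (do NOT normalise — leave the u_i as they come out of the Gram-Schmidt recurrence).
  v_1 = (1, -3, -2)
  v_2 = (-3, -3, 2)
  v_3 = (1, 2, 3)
Orthogonal basis:
  u_1 = (1, -3, -2)
  u_2 = (-22/7, -18/7, 16/7)
  u_3 = (30/19, -10/19, 30/19)

Apply the Gram-Schmidt recurrence
  u_1 = v_1
  u_i = v_i − Σ_{j<i} ((v_i · u_j) / (u_j · u_j)) · u_j.

Step by step this gives:
  u_1 = (1, -3, -2)
  u_2 = (-22/7, -18/7, 16/7)
  u_3 = (30/19, -10/19, 30/19)

Orthogonality check:
  u_2 · u_1 = 0 (should be 0)
  u_3 · u_1 = 0 (should be 0)
  u_3 · u_2 = 0 (should be 0)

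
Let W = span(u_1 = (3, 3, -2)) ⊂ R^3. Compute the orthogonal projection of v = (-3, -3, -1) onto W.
proj_W(v) = (-24/11, -24/11, 16/11)

Set up U = [u_1 | ... | u_1] ∈ R^(3×1). The projector onto W = col(U) is P = U (U^T U)^(-1) U^T.
Compute U^T U =
  [22],
and U^T v = (-16).
Solve U^T U · c = U^T v for the coefficients: c = (-8/11). The projection is proj_W(v) = U c.
Check: (v - proj_W(v)) · u_1 = 0  (should be 0).
Result: proj_W(v) = (-24/11, -24/11, 16/11).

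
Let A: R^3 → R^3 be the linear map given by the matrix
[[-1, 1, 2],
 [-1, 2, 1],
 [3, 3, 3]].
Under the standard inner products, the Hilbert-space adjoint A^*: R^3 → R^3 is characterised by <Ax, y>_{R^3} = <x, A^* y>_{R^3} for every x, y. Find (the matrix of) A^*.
A^* = A^T =
[[-1, -1, 3],
 [1, 2, 3],
 [2, 1, 3]]

For real matrices with standard dot products, the defining identity <Ax, y> = <x, A^* y> gives (Ax)^T y = x^T (A^*) y, i.e. x^T A^T y = x^T (A^*) y. Since this holds for all x, y, we must have A^* = A^T. Therefore
A^* =
[[-1, -1, 3],
 [1, 2, 3],
 [2, 1, 3]].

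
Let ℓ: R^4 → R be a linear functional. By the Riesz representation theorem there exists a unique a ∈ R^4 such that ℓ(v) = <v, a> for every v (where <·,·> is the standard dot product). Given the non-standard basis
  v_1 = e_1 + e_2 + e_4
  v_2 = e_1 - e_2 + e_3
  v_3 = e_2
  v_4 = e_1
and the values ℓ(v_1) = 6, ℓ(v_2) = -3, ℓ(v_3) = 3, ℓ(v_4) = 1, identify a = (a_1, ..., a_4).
a = (1, 3, -1, 2)

Write a = (a_1, ..., a_4) in the standard basis. For each basis vector v_i, ℓ(v_i) = <v_i, a> is a linear equation in the a_j's. Collect the n equations into a matrix system V a = ℓ, where row i of V is v_i (expressed in the standard basis). Since V is invertible (lower-triangular with 1s on the diagonal, up to permutation), solve by back-substitution:
  V =
[[1, 1, 0, 1],
 [1, -1, 1, 0],
 [0, 1, 0, 0],
 [1, 0, 0, 0]]
  V a = (6, -3, 3, 1)
Solving gives a = (1, 3, -1, 2).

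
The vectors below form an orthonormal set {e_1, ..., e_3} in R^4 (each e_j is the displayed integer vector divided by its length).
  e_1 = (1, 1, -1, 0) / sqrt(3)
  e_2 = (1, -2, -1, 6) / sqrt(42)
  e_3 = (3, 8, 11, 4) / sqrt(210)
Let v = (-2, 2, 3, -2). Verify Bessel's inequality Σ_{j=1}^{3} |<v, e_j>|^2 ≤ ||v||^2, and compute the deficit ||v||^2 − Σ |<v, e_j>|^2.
Σ |<v, e_j>|^2 = 58/3; ||v||^2 = 21; deficit = 5/3

Write each e_j = u_j / sqrt(<u_j, u_j>) where u_j is the displayed integer vector. Then <v, e_j> = <v, u_j> / sqrt(<u_j, u_j>), so |<v, e_j>|^2 = <v, u_j>^2 / <u_j, u_j>.
Coefficients: <v, e_1> = -3/sqrt(3), <v, e_2> = -21/sqrt(42), <v, e_3> = 35/sqrt(210).
Square and sum: Σ |<v, e_j>|^2 = 58/3.
Compute ||v||^2 = v·v = 21.
Deficit = 21 − 58/3 = 5/3 ≥ 0, confirming Bessel's inequality. (The deficit equals ||v − Σ <v,e_j> e_j||^2, the squared distance from v to span{e_j}.)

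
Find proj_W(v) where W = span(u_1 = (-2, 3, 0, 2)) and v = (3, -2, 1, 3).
proj_W(v) = (12/17, -18/17, 0, -12/17)

Set up U = [u_1 | ... | u_1] ∈ R^(4×1). The projector onto W = col(U) is P = U (U^T U)^(-1) U^T.
Compute U^T U =
  [17],
and U^T v = (-6).
Solve U^T U · c = U^T v for the coefficients: c = (-6/17). The projection is proj_W(v) = U c.
Check: (v - proj_W(v)) · u_1 = 0  (should be 0).
Result: proj_W(v) = (12/17, -18/17, 0, -12/17).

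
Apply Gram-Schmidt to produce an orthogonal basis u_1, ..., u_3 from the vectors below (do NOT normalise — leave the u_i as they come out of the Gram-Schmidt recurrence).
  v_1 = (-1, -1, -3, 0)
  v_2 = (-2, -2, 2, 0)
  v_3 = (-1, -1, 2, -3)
Orthogonal basis:
  u_1 = (-1, -1, -3, 0)
  u_2 = (-24/11, -24/11, 16/11, 0)
  u_3 = (0, 0, 0, -3)

Apply the Gram-Schmidt recurrence
  u_1 = v_1
  u_i = v_i − Σ_{j<i} ((v_i · u_j) / (u_j · u_j)) · u_j.

Step by step this gives:
  u_1 = (-1, -1, -3, 0)
  u_2 = (-24/11, -24/11, 16/11, 0)
  u_3 = (0, 0, 0, -3)

Orthogonality check:
  u_2 · u_1 = 0 (should be 0)
  u_3 · u_1 = 0 (should be 0)
  u_3 · u_2 = 0 (should be 0)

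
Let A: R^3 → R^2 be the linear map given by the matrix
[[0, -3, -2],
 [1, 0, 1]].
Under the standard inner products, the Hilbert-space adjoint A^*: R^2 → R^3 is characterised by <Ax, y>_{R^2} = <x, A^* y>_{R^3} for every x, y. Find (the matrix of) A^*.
A^* = A^T =
[[0, 1],
 [-3, 0],
 [-2, 1]]

For real matrices with standard dot products, the defining identity <Ax, y> = <x, A^* y> gives (Ax)^T y = x^T (A^*) y, i.e. x^T A^T y = x^T (A^*) y. Since this holds for all x, y, we must have A^* = A^T. Therefore
A^* =
[[0, 1],
 [-3, 0],
 [-2, 1]].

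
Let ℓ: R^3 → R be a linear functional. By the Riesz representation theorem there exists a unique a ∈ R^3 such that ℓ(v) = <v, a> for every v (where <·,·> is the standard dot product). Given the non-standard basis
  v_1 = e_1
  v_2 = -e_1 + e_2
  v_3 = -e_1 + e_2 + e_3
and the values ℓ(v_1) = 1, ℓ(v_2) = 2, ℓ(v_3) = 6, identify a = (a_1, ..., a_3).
a = (1, 3, 4)

Write a = (a_1, ..., a_3) in the standard basis. For each basis vector v_i, ℓ(v_i) = <v_i, a> is a linear equation in the a_j's. Collect the n equations into a matrix system V a = ℓ, where row i of V is v_i (expressed in the standard basis). Since V is invertible (lower-triangular with 1s on the diagonal, up to permutation), solve by back-substitution:
  V =
[[1, 0, 0],
 [-1, 1, 0],
 [-1, 1, 1]]
  V a = (1, 2, 6)
Solving gives a = (1, 3, 4).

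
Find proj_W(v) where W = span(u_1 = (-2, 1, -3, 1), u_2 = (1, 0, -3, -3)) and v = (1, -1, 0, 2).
proj_W(v) = (-73/269, 1/269, 210/269, 214/269)

Set up U = [u_1 | ... | u_2] ∈ R^(4×2). The projector onto W = col(U) is P = U (U^T U)^(-1) U^T.
Compute U^T U =
  [15, 4]
  [4, 19],
and U^T v = (-1, -5).
Solve U^T U · c = U^T v for the coefficients: c = (1/269, -71/269). The projection is proj_W(v) = U c.
Check: (v - proj_W(v)) · u_1 = 0  (should be 0).
Check: (v - proj_W(v)) · u_2 = 0  (should be 0).
Result: proj_W(v) = (-73/269, 1/269, 210/269, 214/269).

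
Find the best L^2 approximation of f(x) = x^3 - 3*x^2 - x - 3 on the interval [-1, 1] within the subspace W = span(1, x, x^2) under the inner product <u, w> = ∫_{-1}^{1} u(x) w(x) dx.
g(x) = -3*x^2 - 2*x/5 - 3

The best approximation g ∈ W is the orthogonal projection of f onto W. Writing g = a_0 + a_1 x + a_2 x^2, the coefficients solve the normal equations G · a = b where
  G_{ij} = <φ_i, φ_j> and b_i = <f, φ_i>, with φ_0 = 1, φ_1 = x, φ_2 = x^2.
G =
  [2, 0, 2/3]
  [0, 2/3, 0]
  [2/3, 0, 2/5],
b = (-8, -4/15, -16/5).
Solving gives a_0 = -3, a_1 = -2/5, a_2 = -3, so
  g(x) = -3*x^2 - 2*x/5 - 3.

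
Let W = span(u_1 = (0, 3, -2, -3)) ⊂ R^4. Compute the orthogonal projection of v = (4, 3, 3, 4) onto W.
proj_W(v) = (0, -27/22, 9/11, 27/22)

Set up U = [u_1 | ... | u_1] ∈ R^(4×1). The projector onto W = col(U) is P = U (U^T U)^(-1) U^T.
Compute U^T U =
  [22],
and U^T v = (-9).
Solve U^T U · c = U^T v for the coefficients: c = (-9/22). The projection is proj_W(v) = U c.
Check: (v - proj_W(v)) · u_1 = 0  (should be 0).
Result: proj_W(v) = (0, -27/22, 9/11, 27/22).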